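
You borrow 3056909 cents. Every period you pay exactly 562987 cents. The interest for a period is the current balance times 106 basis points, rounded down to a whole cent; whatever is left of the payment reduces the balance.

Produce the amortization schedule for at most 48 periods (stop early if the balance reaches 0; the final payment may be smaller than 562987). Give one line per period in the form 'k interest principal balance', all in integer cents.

1. interest=⌊3056909·106/10000⌋=32403; principal=562987-32403=530584; balance=3056909-530584=2526325
2. interest=⌊2526325·106/10000⌋=26779; principal=562987-26779=536208; balance=2526325-536208=1990117
3. interest=⌊1990117·106/10000⌋=21095; principal=562987-21095=541892; balance=1990117-541892=1448225
4. interest=⌊1448225·106/10000⌋=15351; principal=562987-15351=547636; balance=1448225-547636=900589
5. interest=⌊900589·106/10000⌋=9546; principal=562987-9546=553441; balance=900589-553441=347148
6. interest=⌊347148·106/10000⌋=3679; principal=min(562987-3679,347148)=347148; balance=347148-347148=0

1 32403 530584 2526325
2 26779 536208 1990117
3 21095 541892 1448225
4 15351 547636 900589
5 9546 553441 347148
6 3679 347148 0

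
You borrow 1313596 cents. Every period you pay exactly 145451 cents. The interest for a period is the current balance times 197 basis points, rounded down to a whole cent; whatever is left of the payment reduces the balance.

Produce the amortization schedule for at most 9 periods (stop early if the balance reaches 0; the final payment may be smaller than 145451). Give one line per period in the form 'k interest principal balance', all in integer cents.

1. interest=⌊1313596·197/10000⌋=25877; principal=145451-25877=119574; balance=1313596-119574=1194022
2. interest=⌊1194022·197/10000⌋=23522; principal=145451-23522=121929; balance=1194022-121929=1072093
3. interest=⌊1072093·197/10000⌋=21120; principal=145451-21120=124331; balance=1072093-124331=947762
4. interest=⌊947762·197/10000⌋=18670; principal=145451-18670=126781; balance=947762-126781=820981
5. interest=⌊820981·197/10000⌋=16173; principal=145451-16173=129278; balance=820981-129278=691703
6. interest=⌊691703·197/10000⌋=13626; principal=145451-13626=131825; balance=691703-131825=559878
7. interest=⌊559878·197/10000⌋=11029; principal=145451-11029=134422; balance=559878-134422=425456
8. interest=⌊425456·197/10000⌋=8381; principal=145451-8381=137070; balance=425456-137070=288386
9. interest=⌊288386·197/10000⌋=5681; principal=145451-5681=139770; balance=288386-139770=148616

1 25877 119574 1194022
2 23522 121929 1072093
3 21120 124331 947762
4 18670 126781 820981
5 16173 129278 691703
6 13626 131825 559878
7 11029 134422 425456
8 8381 137070 288386
9 5681 139770 148616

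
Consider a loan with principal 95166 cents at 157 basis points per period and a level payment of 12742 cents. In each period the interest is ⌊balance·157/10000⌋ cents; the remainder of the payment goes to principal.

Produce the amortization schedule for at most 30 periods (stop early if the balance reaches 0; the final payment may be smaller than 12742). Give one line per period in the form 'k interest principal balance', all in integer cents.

1. interest=⌊95166·157/10000⌋=1494; principal=12742-1494=11248; balance=95166-11248=83918
2. interest=⌊83918·157/10000⌋=1317; principal=12742-1317=11425; balance=83918-11425=72493
3. interest=⌊72493·157/10000⌋=1138; principal=12742-1138=11604; balance=72493-11604=60889
4. interest=⌊60889·157/10000⌋=955; principal=12742-955=11787; balance=60889-11787=49102
5. interest=⌊49102·157/10000⌋=770; principal=12742-770=11972; balance=49102-11972=37130
6. interest=⌊37130·157/10000⌋=582; principal=12742-582=12160; balance=37130-12160=24970
7. interest=⌊24970·157/10000⌋=392; principal=12742-392=12350; balance=24970-12350=12620
8. interest=⌊12620·157/10000⌋=198; principal=12742-198=12544; balance=12620-12544=76
9. interest=⌊76·157/10000⌋=1; principal=min(12742-1,76)=76; balance=76-76=0

1 1494 11248 83918
2 1317 11425 72493
3 1138 11604 60889
4 955 11787 49102
5 770 11972 37130
6 582 12160 24970
7 392 12350 12620
8 198 12544 76
9 1 76 0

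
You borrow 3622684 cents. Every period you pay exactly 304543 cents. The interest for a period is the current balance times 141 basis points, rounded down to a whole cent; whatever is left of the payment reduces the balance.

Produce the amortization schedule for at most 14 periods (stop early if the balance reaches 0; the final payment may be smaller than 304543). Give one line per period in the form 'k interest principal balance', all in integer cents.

1. interest=⌊3622684·141/10000⌋=51079; principal=304543-51079=253464; balance=3622684-253464=3369220
2. interest=⌊3369220·141/10000⌋=47506; principal=304543-47506=257037; balance=3369220-257037=3112183
3. interest=⌊3112183·141/10000⌋=43881; principal=304543-43881=260662; balance=3112183-260662=2851521
4. interest=⌊2851521·141/10000⌋=40206; principal=304543-40206=264337; balance=2851521-264337=2587184
5. interest=⌊2587184·141/10000⌋=36479; principal=304543-36479=268064; balance=2587184-268064=2319120
6. interest=⌊2319120·141/10000⌋=32699; principal=304543-32699=271844; balance=2319120-271844=2047276
7. interest=⌊2047276·141/10000⌋=28866; principal=304543-28866=275677; balance=2047276-275677=1771599
8. interest=⌊1771599·141/10000⌋=24979; principal=304543-24979=279564; balance=1771599-279564=1492035
9. interest=⌊1492035·141/10000⌋=21037; principal=304543-21037=283506; balance=1492035-283506=1208529
10. interest=⌊1208529·141/10000⌋=17040; principal=304543-17040=287503; balance=1208529-287503=921026
11. interest=⌊921026·141/10000⌋=12986; principal=304543-12986=291557; balance=921026-291557=629469
12. interest=⌊629469·141/10000⌋=8875; principal=304543-8875=295668; balance=629469-295668=333801
13. interest=⌊333801·141/10000⌋=4706; principal=304543-4706=299837; balance=333801-299837=33964
14. interest=⌊33964·141/10000⌋=478; principal=min(304543-478,33964)=33964; balance=33964-33964=0

1 51079 253464 3369220
2 47506 257037 3112183
3 43881 260662 2851521
4 40206 264337 2587184
5 36479 268064 2319120
6 32699 271844 2047276
7 28866 275677 1771599
8 24979 279564 1492035
9 21037 283506 1208529
10 17040 287503 921026
11 12986 291557 629469
12 8875 295668 333801
13 4706 299837 33964
14 478 33964 0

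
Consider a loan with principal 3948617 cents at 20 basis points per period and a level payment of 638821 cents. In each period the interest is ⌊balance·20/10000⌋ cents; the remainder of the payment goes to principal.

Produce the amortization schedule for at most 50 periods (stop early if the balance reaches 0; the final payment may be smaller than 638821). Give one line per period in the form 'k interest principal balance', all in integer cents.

1. interest=⌊3948617·20/10000⌋=7897; principal=638821-7897=630924; balance=3948617-630924=3317693
2. interest=⌊3317693·20/10000⌋=6635; principal=638821-6635=632186; balance=3317693-632186=2685507
3. interest=⌊2685507·20/10000⌋=5371; principal=638821-5371=633450; balance=2685507-633450=2052057
4. interest=⌊2052057·20/10000⌋=4104; principal=638821-4104=634717; balance=2052057-634717=1417340
5. interest=⌊1417340·20/10000⌋=2834; principal=638821-2834=635987; balance=1417340-635987=781353
6. interest=⌊781353·20/10000⌋=1562; principal=638821-1562=637259; balance=781353-637259=144094
7. interest=⌊144094·20/10000⌋=288; principal=min(638821-288,144094)=144094; balance=144094-144094=0

1 7897 630924 3317693
2 6635 632186 2685507
3 5371 633450 2052057
4 4104 634717 1417340
5 2834 635987 781353
6 1562 637259 144094
7 288 144094 0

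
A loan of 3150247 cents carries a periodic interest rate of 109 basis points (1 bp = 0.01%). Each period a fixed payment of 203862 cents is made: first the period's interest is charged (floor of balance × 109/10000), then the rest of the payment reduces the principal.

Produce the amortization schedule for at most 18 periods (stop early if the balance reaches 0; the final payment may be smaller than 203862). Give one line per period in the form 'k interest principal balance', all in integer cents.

1. interest=⌊3150247·109/10000⌋=34337; principal=203862-34337=169525; balance=3150247-169525=2980722
2. interest=⌊2980722·109/10000⌋=32489; principal=203862-32489=171373; balance=2980722-171373=2809349
3. interest=⌊2809349·109/10000⌋=30621; principal=203862-30621=173241; balance=2809349-173241=2636108
4. interest=⌊2636108·109/10000⌋=28733; principal=203862-28733=175129; balance=2636108-175129=2460979
5. interest=⌊2460979·109/10000⌋=26824; principal=203862-26824=177038; balance=2460979-177038=2283941
6. interest=⌊2283941·109/10000⌋=24894; principal=203862-24894=178968; balance=2283941-178968=2104973
7. interest=⌊2104973·109/10000⌋=22944; principal=203862-22944=180918; balance=2104973-180918=1924055
8. interest=⌊1924055·109/10000⌋=20972; principal=203862-20972=182890; balance=1924055-182890=1741165
9. interest=⌊1741165·109/10000⌋=18978; principal=203862-18978=184884; balance=1741165-184884=1556281
10. interest=⌊1556281·109/10000⌋=16963; principal=203862-16963=186899; balance=1556281-186899=1369382
11. interest=⌊1369382·109/10000⌋=14926; principal=203862-14926=188936; balance=1369382-188936=1180446
12. interest=⌊1180446·109/10000⌋=12866; principal=203862-12866=190996; balance=1180446-190996=989450
13. interest=⌊989450·109/10000⌋=10785; principal=203862-10785=193077; balance=989450-193077=796373
14. interest=⌊796373·109/10000⌋=8680; principal=203862-8680=195182; balance=796373-195182=601191
15. interest=⌊601191·109/10000⌋=6552; principal=203862-6552=197310; balance=601191-197310=403881
16. interest=⌊403881·109/10000⌋=4402; principal=203862-4402=199460; balance=403881-199460=204421
17. interest=⌊204421·109/10000⌋=2228; principal=203862-2228=201634; balance=204421-201634=2787
18. interest=⌊2787·109/10000⌋=30; principal=min(203862-30,2787)=2787; balance=2787-2787=0

1 34337 169525 2980722
2 32489 171373 2809349
3 30621 173241 2636108
4 28733 175129 2460979
5 26824 177038 2283941
6 24894 178968 2104973
7 22944 180918 1924055
8 20972 182890 1741165
9 18978 184884 1556281
10 16963 186899 1369382
11 14926 188936 1180446
12 12866 190996 989450
13 10785 193077 796373
14 8680 195182 601191
15 6552 197310 403881
16 4402 199460 204421
17 2228 201634 2787
18 30 2787 0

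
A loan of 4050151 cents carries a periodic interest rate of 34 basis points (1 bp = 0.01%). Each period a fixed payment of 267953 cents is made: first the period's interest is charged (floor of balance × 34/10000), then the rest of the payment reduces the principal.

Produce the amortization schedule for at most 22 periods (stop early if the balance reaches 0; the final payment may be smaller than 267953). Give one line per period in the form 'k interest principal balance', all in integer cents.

1. interest=⌊4050151·34/10000⌋=13770; principal=267953-13770=254183; balance=4050151-254183=3795968
2. interest=⌊3795968·34/10000⌋=12906; principal=267953-12906=255047; balance=3795968-255047=3540921
3. interest=⌊3540921·34/10000⌋=12039; principal=267953-12039=255914; balance=3540921-255914=3285007
4. interest=⌊3285007·34/10000⌋=11169; principal=267953-11169=256784; balance=3285007-256784=3028223
5. interest=⌊3028223·34/10000⌋=10295; principal=267953-10295=257658; balance=3028223-257658=2770565
6. interest=⌊2770565·34/10000⌋=9419; principal=267953-9419=258534; balance=2770565-258534=2512031
7. interest=⌊2512031·34/10000⌋=8540; principal=267953-8540=259413; balance=2512031-259413=2252618
8. interest=⌊2252618·34/10000⌋=7658; principal=267953-7658=260295; balance=2252618-260295=1992323
9. interest=⌊1992323·34/10000⌋=6773; principal=267953-6773=261180; balance=1992323-261180=1731143
10. interest=⌊1731143·34/10000⌋=5885; principal=267953-5885=262068; balance=1731143-262068=1469075
11. interest=⌊1469075·34/10000⌋=4994; principal=267953-4994=262959; balance=1469075-262959=1206116
12. interest=⌊1206116·34/10000⌋=4100; principal=267953-4100=263853; balance=1206116-263853=942263
13. interest=⌊942263·34/10000⌋=3203; principal=267953-3203=264750; balance=942263-264750=677513
14. interest=⌊677513·34/10000⌋=2303; principal=267953-2303=265650; balance=677513-265650=411863
15. interest=⌊411863·34/10000⌋=1400; principal=267953-1400=266553; balance=411863-266553=145310
16. interest=⌊145310·34/10000⌋=494; principal=min(267953-494,145310)=145310; balance=145310-145310=0

1 13770 254183 3795968
2 12906 255047 3540921
3 12039 255914 3285007
4 11169 256784 3028223
5 10295 257658 2770565
6 9419 258534 2512031
7 8540 259413 2252618
8 7658 260295 1992323
9 6773 261180 1731143
10 5885 262068 1469075
11 4994 262959 1206116
12 4100 263853 942263
13 3203 264750 677513
14 2303 265650 411863
15 1400 266553 145310
16 494 145310 0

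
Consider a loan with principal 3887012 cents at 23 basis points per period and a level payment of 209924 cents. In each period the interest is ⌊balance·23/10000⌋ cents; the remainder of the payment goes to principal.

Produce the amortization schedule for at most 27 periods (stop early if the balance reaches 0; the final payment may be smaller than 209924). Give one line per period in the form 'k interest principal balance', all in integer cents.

1 8940 200984 3686028
2 8477 201447 3484581
3 8014 201910 3282671
4 7550 202374 3080297
5 7084 202840 2877457
6 6618 203306 2674151
7 6150 203774 2470377
8 5681 204243 2266134
9 5212 204712 2061422
10 4741 205183 1856239
11 4269 205655 1650584
12 3796 206128 1444456
13 3322 206602 1237854
14 2847 207077 1030777
15 2370 207554 823223
16 1893 208031 615192
17 1414 208510 406682
18 935 208989 197693
19 454 197693 0

1. interest=⌊3887012·23/10000⌋=8940; principal=209924-8940=200984; balance=3887012-200984=3686028
2. interest=⌊3686028·23/10000⌋=8477; principal=209924-8477=201447; balance=3686028-201447=3484581
3. interest=⌊3484581·23/10000⌋=8014; principal=209924-8014=201910; balance=3484581-201910=3282671
4. interest=⌊3282671·23/10000⌋=7550; principal=209924-7550=202374; balance=3282671-202374=3080297
5. interest=⌊3080297·23/10000⌋=7084; principal=209924-7084=202840; balance=3080297-202840=2877457
6. interest=⌊2877457·23/10000⌋=6618; principal=209924-6618=203306; balance=2877457-203306=2674151
7. interest=⌊2674151·23/10000⌋=6150; principal=209924-6150=203774; balance=2674151-203774=2470377
8. interest=⌊2470377·23/10000⌋=5681; principal=209924-5681=204243; balance=2470377-204243=2266134
9. interest=⌊2266134·23/10000⌋=5212; principal=209924-5212=204712; balance=2266134-204712=2061422
10. interest=⌊2061422·23/10000⌋=4741; principal=209924-4741=205183; balance=2061422-205183=1856239
11. interest=⌊1856239·23/10000⌋=4269; principal=209924-4269=205655; balance=1856239-205655=1650584
12. interest=⌊1650584·23/10000⌋=3796; principal=209924-3796=206128; balance=1650584-206128=1444456
13. interest=⌊1444456·23/10000⌋=3322; principal=209924-3322=206602; balance=1444456-206602=1237854
14. interest=⌊1237854·23/10000⌋=2847; principal=209924-2847=207077; balance=1237854-207077=1030777
15. interest=⌊1030777·23/10000⌋=2370; principal=209924-2370=207554; balance=1030777-207554=823223
16. interest=⌊823223·23/10000⌋=1893; principal=209924-1893=208031; balance=823223-208031=615192
17. interest=⌊615192·23/10000⌋=1414; principal=209924-1414=208510; balance=615192-208510=406682
18. interest=⌊406682·23/10000⌋=935; principal=209924-935=208989; balance=406682-208989=197693
19. interest=⌊197693·23/10000⌋=454; principal=min(209924-454,197693)=197693; balance=197693-197693=0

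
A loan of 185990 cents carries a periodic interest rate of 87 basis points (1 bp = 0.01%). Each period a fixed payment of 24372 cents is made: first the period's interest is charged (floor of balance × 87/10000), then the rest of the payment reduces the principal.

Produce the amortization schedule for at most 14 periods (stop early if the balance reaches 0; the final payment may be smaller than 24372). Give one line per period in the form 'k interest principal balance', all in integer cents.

1. interest=⌊185990·87/10000⌋=1618; principal=24372-1618=22754; balance=185990-22754=163236
2. interest=⌊163236·87/10000⌋=1420; principal=24372-1420=22952; balance=163236-22952=140284
3. interest=⌊140284·87/10000⌋=1220; principal=24372-1220=23152; balance=140284-23152=117132
4. interest=⌊117132·87/10000⌋=1019; principal=24372-1019=23353; balance=117132-23353=93779
5. interest=⌊93779·87/10000⌋=815; principal=24372-815=23557; balance=93779-23557=70222
6. interest=⌊70222·87/10000⌋=610; principal=24372-610=23762; balance=70222-23762=46460
7. interest=⌊46460·87/10000⌋=404; principal=24372-404=23968; balance=46460-23968=22492
8. interest=⌊22492·87/10000⌋=195; principal=min(24372-195,22492)=22492; balance=22492-22492=0

1 1618 22754 163236
2 1420 22952 140284
3 1220 23152 117132
4 1019 23353 93779
5 815 23557 70222
6 610 23762 46460
7 404 23968 22492
8 195 22492 0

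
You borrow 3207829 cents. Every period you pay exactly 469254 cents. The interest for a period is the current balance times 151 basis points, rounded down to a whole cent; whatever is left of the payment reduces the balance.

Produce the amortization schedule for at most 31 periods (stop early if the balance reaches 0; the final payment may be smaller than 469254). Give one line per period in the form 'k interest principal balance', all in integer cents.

1. interest=⌊3207829·151/10000⌋=48438; principal=469254-48438=420816; balance=3207829-420816=2787013
2. interest=⌊2787013·151/10000⌋=42083; principal=469254-42083=427171; balance=2787013-427171=2359842
3. interest=⌊2359842·151/10000⌋=35633; principal=469254-35633=433621; balance=2359842-433621=1926221
4. interest=⌊1926221·151/10000⌋=29085; principal=469254-29085=440169; balance=1926221-440169=1486052
5. interest=⌊1486052·151/10000⌋=22439; principal=469254-22439=446815; balance=1486052-446815=1039237
6. interest=⌊1039237·151/10000⌋=15692; principal=469254-15692=453562; balance=1039237-453562=585675
7. interest=⌊585675·151/10000⌋=8843; principal=469254-8843=460411; balance=585675-460411=125264
8. interest=⌊125264·151/10000⌋=1891; principal=min(469254-1891,125264)=125264; balance=125264-125264=0

1 48438 420816 2787013
2 42083 427171 2359842
3 35633 433621 1926221
4 29085 440169 1486052
5 22439 446815 1039237
6 15692 453562 585675
7 8843 460411 125264
8 1891 125264 0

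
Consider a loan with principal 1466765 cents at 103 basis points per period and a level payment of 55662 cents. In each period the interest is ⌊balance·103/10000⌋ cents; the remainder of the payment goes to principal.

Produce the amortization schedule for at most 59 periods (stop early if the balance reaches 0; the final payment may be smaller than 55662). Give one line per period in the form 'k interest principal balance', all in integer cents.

1 15107 40555 1426210
2 14689 40973 1385237
3 14267 41395 1343842
4 13841 41821 1302021
5 13410 42252 1259769
6 12975 42687 1217082
7 12535 43127 1173955
8 12091 43571 1130384
9 11642 44020 1086364
10 11189 44473 1041891
11 10731 44931 996960
12 10268 45394 951566
13 9801 45861 905705
14 9328 46334 859371
15 8851 46811 812560
16 8369 47293 765267
17 7882 47780 717487
18 7390 48272 669215
19 6892 48770 620445
20 6390 49272 571173
21 5883 49779 521394
22 5370 50292 471102
23 4852 50810 420292
24 4329 51333 368959
25 3800 51862 317097
26 3266 52396 264701
27 2726 52936 211765
28 2181 53481 158284
29 1630 54032 104252
30 1073 54589 49663
31 511 49663 0

1. interest=⌊1466765·103/10000⌋=15107; principal=55662-15107=40555; balance=1466765-40555=1426210
2. interest=⌊1426210·103/10000⌋=14689; principal=55662-14689=40973; balance=1426210-40973=1385237
3. interest=⌊1385237·103/10000⌋=14267; principal=55662-14267=41395; balance=1385237-41395=1343842
4. interest=⌊1343842·103/10000⌋=13841; principal=55662-13841=41821; balance=1343842-41821=1302021
5. interest=⌊1302021·103/10000⌋=13410; principal=55662-13410=42252; balance=1302021-42252=1259769
6. interest=⌊1259769·103/10000⌋=12975; principal=55662-12975=42687; balance=1259769-42687=1217082
7. interest=⌊1217082·103/10000⌋=12535; principal=55662-12535=43127; balance=1217082-43127=1173955
8. interest=⌊1173955·103/10000⌋=12091; principal=55662-12091=43571; balance=1173955-43571=1130384
9. interest=⌊1130384·103/10000⌋=11642; principal=55662-11642=44020; balance=1130384-44020=1086364
10. interest=⌊1086364·103/10000⌋=11189; principal=55662-11189=44473; balance=1086364-44473=1041891
11. interest=⌊1041891·103/10000⌋=10731; principal=55662-10731=44931; balance=1041891-44931=996960
12. interest=⌊996960·103/10000⌋=10268; principal=55662-10268=45394; balance=996960-45394=951566
13. interest=⌊951566·103/10000⌋=9801; principal=55662-9801=45861; balance=951566-45861=905705
14. interest=⌊905705·103/10000⌋=9328; principal=55662-9328=46334; balance=905705-46334=859371
15. interest=⌊859371·103/10000⌋=8851; principal=55662-8851=46811; balance=859371-46811=812560
16. interest=⌊812560·103/10000⌋=8369; principal=55662-8369=47293; balance=812560-47293=765267
17. interest=⌊765267·103/10000⌋=7882; principal=55662-7882=47780; balance=765267-47780=717487
18. interest=⌊717487·103/10000⌋=7390; principal=55662-7390=48272; balance=717487-48272=669215
19. interest=⌊669215·103/10000⌋=6892; principal=55662-6892=48770; balance=669215-48770=620445
20. interest=⌊620445·103/10000⌋=6390; principal=55662-6390=49272; balance=620445-49272=571173
21. interest=⌊571173·103/10000⌋=5883; principal=55662-5883=49779; balance=571173-49779=521394
22. interest=⌊521394·103/10000⌋=5370; principal=55662-5370=50292; balance=521394-50292=471102
23. interest=⌊471102·103/10000⌋=4852; principal=55662-4852=50810; balance=471102-50810=420292
24. interest=⌊420292·103/10000⌋=4329; principal=55662-4329=51333; balance=420292-51333=368959
25. interest=⌊368959·103/10000⌋=3800; principal=55662-3800=51862; balance=368959-51862=317097
26. interest=⌊317097·103/10000⌋=3266; principal=55662-3266=52396; balance=317097-52396=264701
27. interest=⌊264701·103/10000⌋=2726; principal=55662-2726=52936; balance=264701-52936=211765
28. interest=⌊211765·103/10000⌋=2181; principal=55662-2181=53481; balance=211765-53481=158284
29. interest=⌊158284·103/10000⌋=1630; principal=55662-1630=54032; balance=158284-54032=104252
30. interest=⌊104252·103/10000⌋=1073; principal=55662-1073=54589; balance=104252-54589=49663
31. interest=⌊49663·103/10000⌋=511; principal=min(55662-511,49663)=49663; balance=49663-49663=0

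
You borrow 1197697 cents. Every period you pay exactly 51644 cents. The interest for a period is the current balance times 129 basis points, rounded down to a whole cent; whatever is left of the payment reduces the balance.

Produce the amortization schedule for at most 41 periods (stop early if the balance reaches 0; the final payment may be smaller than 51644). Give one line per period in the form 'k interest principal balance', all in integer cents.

1. interest=⌊1197697·129/10000⌋=15450; principal=51644-15450=36194; balance=1197697-36194=1161503
2. interest=⌊1161503·129/10000⌋=14983; principal=51644-14983=36661; balance=1161503-36661=1124842
3. interest=⌊1124842·129/10000⌋=14510; principal=51644-14510=37134; balance=1124842-37134=1087708
4. interest=⌊1087708·129/10000⌋=14031; principal=51644-14031=37613; balance=1087708-37613=1050095
5. interest=⌊1050095·129/10000⌋=13546; principal=51644-13546=38098; balance=1050095-38098=1011997
6. interest=⌊1011997·129/10000⌋=13054; principal=51644-13054=38590; balance=1011997-38590=973407
7. interest=⌊973407·129/10000⌋=12556; principal=51644-12556=39088; balance=973407-39088=934319
8. interest=⌊934319·129/10000⌋=12052; principal=51644-12052=39592; balance=934319-39592=894727
9. interest=⌊894727·129/10000⌋=11541; principal=51644-11541=40103; balance=894727-40103=854624
10. interest=⌊854624·129/10000⌋=11024; principal=51644-11024=40620; balance=854624-40620=814004
11. interest=⌊814004·129/10000⌋=10500; principal=51644-10500=41144; balance=814004-41144=772860
12. interest=⌊772860·129/10000⌋=9969; principal=51644-9969=41675; balance=772860-41675=731185
13. interest=⌊731185·129/10000⌋=9432; principal=51644-9432=42212; balance=731185-42212=688973
14. interest=⌊688973·129/10000⌋=8887; principal=51644-8887=42757; balance=688973-42757=646216
15. interest=⌊646216·129/10000⌋=8336; principal=51644-8336=43308; balance=646216-43308=602908
16. interest=⌊602908·129/10000⌋=7777; principal=51644-7777=43867; balance=602908-43867=559041
17. interest=⌊559041·129/10000⌋=7211; principal=51644-7211=44433; balance=559041-44433=514608
18. interest=⌊514608·129/10000⌋=6638; principal=51644-6638=45006; balance=514608-45006=469602
19. interest=⌊469602·129/10000⌋=6057; principal=51644-6057=45587; balance=469602-45587=424015
20. interest=⌊424015·129/10000⌋=5469; principal=51644-5469=46175; balance=424015-46175=377840
21. interest=⌊377840·129/10000⌋=4874; principal=51644-4874=46770; balance=377840-46770=331070
22. interest=⌊331070·129/10000⌋=4270; principal=51644-4270=47374; balance=331070-47374=283696
23. interest=⌊283696·129/10000⌋=3659; principal=51644-3659=47985; balance=283696-47985=235711
24. interest=⌊235711·129/10000⌋=3040; principal=51644-3040=48604; balance=235711-48604=187107
25. interest=⌊187107·129/10000⌋=2413; principal=51644-2413=49231; balance=187107-49231=137876
26. interest=⌊137876·129/10000⌋=1778; principal=51644-1778=49866; balance=137876-49866=88010
27. interest=⌊88010·129/10000⌋=1135; principal=51644-1135=50509; balance=88010-50509=37501
28. interest=⌊37501·129/10000⌋=483; principal=min(51644-483,37501)=37501; balance=37501-37501=0

1 15450 36194 1161503
2 14983 36661 1124842
3 14510 37134 1087708
4 14031 37613 1050095
5 13546 38098 1011997
6 13054 38590 973407
7 12556 39088 934319
8 12052 39592 894727
9 11541 40103 854624
10 11024 40620 814004
11 10500 41144 772860
12 9969 41675 731185
13 9432 42212 688973
14 8887 42757 646216
15 8336 43308 602908
16 7777 43867 559041
17 7211 44433 514608
18 6638 45006 469602
19 6057 45587 424015
20 5469 46175 377840
21 4874 46770 331070
22 4270 47374 283696
23 3659 47985 235711
24 3040 48604 187107
25 2413 49231 137876
26 1778 49866 88010
27 1135 50509 37501
28 483 37501 0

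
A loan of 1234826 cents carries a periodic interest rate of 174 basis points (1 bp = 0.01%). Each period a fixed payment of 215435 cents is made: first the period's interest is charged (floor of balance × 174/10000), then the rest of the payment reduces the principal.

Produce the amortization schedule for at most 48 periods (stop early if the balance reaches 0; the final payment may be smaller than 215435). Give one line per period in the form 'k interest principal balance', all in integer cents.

1 21485 193950 1040876
2 18111 197324 843552
3 14677 200758 642794
4 11184 204251 438543
5 7630 207805 230738
6 4014 211421 19317
7 336 19317 0

1. interest=⌊1234826·174/10000⌋=21485; principal=215435-21485=193950; balance=1234826-193950=1040876
2. interest=⌊1040876·174/10000⌋=18111; principal=215435-18111=197324; balance=1040876-197324=843552
3. interest=⌊843552·174/10000⌋=14677; principal=215435-14677=200758; balance=843552-200758=642794
4. interest=⌊642794·174/10000⌋=11184; principal=215435-11184=204251; balance=642794-204251=438543
5. interest=⌊438543·174/10000⌋=7630; principal=215435-7630=207805; balance=438543-207805=230738
6. interest=⌊230738·174/10000⌋=4014; principal=215435-4014=211421; balance=230738-211421=19317
7. interest=⌊19317·174/10000⌋=336; principal=min(215435-336,19317)=19317; balance=19317-19317=0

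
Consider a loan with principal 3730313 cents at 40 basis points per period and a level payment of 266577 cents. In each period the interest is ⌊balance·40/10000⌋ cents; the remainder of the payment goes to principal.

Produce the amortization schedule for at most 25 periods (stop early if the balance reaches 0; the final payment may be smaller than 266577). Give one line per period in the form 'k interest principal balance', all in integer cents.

1 14921 251656 3478657
2 13914 252663 3225994
3 12903 253674 2972320
4 11889 254688 2717632
5 10870 255707 2461925
6 9847 256730 2205195
7 8820 257757 1947438
8 7789 258788 1688650
9 6754 259823 1428827
10 5715 260862 1167965
11 4671 261906 906059
12 3624 262953 643106
13 2572 264005 379101
14 1516 265061 114040
15 456 114040 0

1. interest=⌊3730313·40/10000⌋=14921; principal=266577-14921=251656; balance=3730313-251656=3478657
2. interest=⌊3478657·40/10000⌋=13914; principal=266577-13914=252663; balance=3478657-252663=3225994
3. interest=⌊3225994·40/10000⌋=12903; principal=266577-12903=253674; balance=3225994-253674=2972320
4. interest=⌊2972320·40/10000⌋=11889; principal=266577-11889=254688; balance=2972320-254688=2717632
5. interest=⌊2717632·40/10000⌋=10870; principal=266577-10870=255707; balance=2717632-255707=2461925
6. interest=⌊2461925·40/10000⌋=9847; principal=266577-9847=256730; balance=2461925-256730=2205195
7. interest=⌊2205195·40/10000⌋=8820; principal=266577-8820=257757; balance=2205195-257757=1947438
8. interest=⌊1947438·40/10000⌋=7789; principal=266577-7789=258788; balance=1947438-258788=1688650
9. interest=⌊1688650·40/10000⌋=6754; principal=266577-6754=259823; balance=1688650-259823=1428827
10. interest=⌊1428827·40/10000⌋=5715; principal=266577-5715=260862; balance=1428827-260862=1167965
11. interest=⌊1167965·40/10000⌋=4671; principal=266577-4671=261906; balance=1167965-261906=906059
12. interest=⌊906059·40/10000⌋=3624; principal=266577-3624=262953; balance=906059-262953=643106
13. interest=⌊643106·40/10000⌋=2572; principal=266577-2572=264005; balance=643106-264005=379101
14. interest=⌊379101·40/10000⌋=1516; principal=266577-1516=265061; balance=379101-265061=114040
15. interest=⌊114040·40/10000⌋=456; principal=min(266577-456,114040)=114040; balance=114040-114040=0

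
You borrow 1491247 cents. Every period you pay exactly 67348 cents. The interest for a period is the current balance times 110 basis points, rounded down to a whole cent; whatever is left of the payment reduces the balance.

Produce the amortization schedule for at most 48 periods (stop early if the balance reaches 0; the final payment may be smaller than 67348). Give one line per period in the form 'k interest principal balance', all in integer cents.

1. interest=⌊1491247·110/10000⌋=16403; principal=67348-16403=50945; balance=1491247-50945=1440302
2. interest=⌊1440302·110/10000⌋=15843; principal=67348-15843=51505; balance=1440302-51505=1388797
3. interest=⌊1388797·110/10000⌋=15276; principal=67348-15276=52072; balance=1388797-52072=1336725
4. interest=⌊1336725·110/10000⌋=14703; principal=67348-14703=52645; balance=1336725-52645=1284080
5. interest=⌊1284080·110/10000⌋=14124; principal=67348-14124=53224; balance=1284080-53224=1230856
6. interest=⌊1230856·110/10000⌋=13539; principal=67348-13539=53809; balance=1230856-53809=1177047
7. interest=⌊1177047·110/10000⌋=12947; principal=67348-12947=54401; balance=1177047-54401=1122646
8. interest=⌊1122646·110/10000⌋=12349; principal=67348-12349=54999; balance=1122646-54999=1067647
9. interest=⌊1067647·110/10000⌋=11744; principal=67348-11744=55604; balance=1067647-55604=1012043
10. interest=⌊1012043·110/10000⌋=11132; principal=67348-11132=56216; balance=1012043-56216=955827
11. interest=⌊955827·110/10000⌋=10514; principal=67348-10514=56834; balance=955827-56834=898993
12. interest=⌊898993·110/10000⌋=9888; principal=67348-9888=57460; balance=898993-57460=841533
13. interest=⌊841533·110/10000⌋=9256; principal=67348-9256=58092; balance=841533-58092=783441
14. interest=⌊783441·110/10000⌋=8617; principal=67348-8617=58731; balance=783441-58731=724710
15. interest=⌊724710·110/10000⌋=7971; principal=67348-7971=59377; balance=724710-59377=665333
16. interest=⌊665333·110/10000⌋=7318; principal=67348-7318=60030; balance=665333-60030=605303
17. interest=⌊605303·110/10000⌋=6658; principal=67348-6658=60690; balance=605303-60690=544613
18. interest=⌊544613·110/10000⌋=5990; principal=67348-5990=61358; balance=544613-61358=483255
19. interest=⌊483255·110/10000⌋=5315; principal=67348-5315=62033; balance=483255-62033=421222
20. interest=⌊421222·110/10000⌋=4633; principal=67348-4633=62715; balance=421222-62715=358507
21. interest=⌊358507·110/10000⌋=3943; principal=67348-3943=63405; balance=358507-63405=295102
22. interest=⌊295102·110/10000⌋=3246; principal=67348-3246=64102; balance=295102-64102=231000
23. interest=⌊231000·110/10000⌋=2541; principal=67348-2541=64807; balance=231000-64807=166193
24. interest=⌊166193·110/10000⌋=1828; principal=67348-1828=65520; balance=166193-65520=100673
25. interest=⌊100673·110/10000⌋=1107; principal=67348-1107=66241; balance=100673-66241=34432
26. interest=⌊34432·110/10000⌋=378; principal=min(67348-378,34432)=34432; balance=34432-34432=0

1 16403 50945 1440302
2 15843 51505 1388797
3 15276 52072 1336725
4 14703 52645 1284080
5 14124 53224 1230856
6 13539 53809 1177047
7 12947 54401 1122646
8 12349 54999 1067647
9 11744 55604 1012043
10 11132 56216 955827
11 10514 56834 898993
12 9888 57460 841533
13 9256 58092 783441
14 8617 58731 724710
15 7971 59377 665333
16 7318 60030 605303
17 6658 60690 544613
18 5990 61358 483255
19 5315 62033 421222
20 4633 62715 358507
21 3943 63405 295102
22 3246 64102 231000
23 2541 64807 166193
24 1828 65520 100673
25 1107 66241 34432
26 378 34432 0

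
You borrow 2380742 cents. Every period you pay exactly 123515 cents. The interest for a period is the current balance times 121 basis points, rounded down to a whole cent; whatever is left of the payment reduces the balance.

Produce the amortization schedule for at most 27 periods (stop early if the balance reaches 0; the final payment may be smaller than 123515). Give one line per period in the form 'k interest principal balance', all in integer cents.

1. interest=⌊2380742·121/10000⌋=28806; principal=123515-28806=94709; balance=2380742-94709=2286033
2. interest=⌊2286033·121/10000⌋=27660; principal=123515-27660=95855; balance=2286033-95855=2190178
3. interest=⌊2190178·121/10000⌋=26501; principal=123515-26501=97014; balance=2190178-97014=2093164
4. interest=⌊2093164·121/10000⌋=25327; principal=123515-25327=98188; balance=2093164-98188=1994976
5. interest=⌊1994976·121/10000⌋=24139; principal=123515-24139=99376; balance=1994976-99376=1895600
6. interest=⌊1895600·121/10000⌋=22936; principal=123515-22936=100579; balance=1895600-100579=1795021
7. interest=⌊1795021·121/10000⌋=21719; principal=123515-21719=101796; balance=1795021-101796=1693225
8. interest=⌊1693225·121/10000⌋=20488; principal=123515-20488=103027; balance=1693225-103027=1590198
9. interest=⌊1590198·121/10000⌋=19241; principal=123515-19241=104274; balance=1590198-104274=1485924
10. interest=⌊1485924·121/10000⌋=17979; principal=123515-17979=105536; balance=1485924-105536=1380388
11. interest=⌊1380388·121/10000⌋=16702; principal=123515-16702=106813; balance=1380388-106813=1273575
12. interest=⌊1273575·121/10000⌋=15410; principal=123515-15410=108105; balance=1273575-108105=1165470
13. interest=⌊1165470·121/10000⌋=14102; principal=123515-14102=109413; balance=1165470-109413=1056057
14. interest=⌊1056057·121/10000⌋=12778; principal=123515-12778=110737; balance=1056057-110737=945320
15. interest=⌊945320·121/10000⌋=11438; principal=123515-11438=112077; balance=945320-112077=833243
16. interest=⌊833243·121/10000⌋=10082; principal=123515-10082=113433; balance=833243-113433=719810
17. interest=⌊719810·121/10000⌋=8709; principal=123515-8709=114806; balance=719810-114806=605004
18. interest=⌊605004·121/10000⌋=7320; principal=123515-7320=116195; balance=605004-116195=488809
19. interest=⌊488809·121/10000⌋=5914; principal=123515-5914=117601; balance=488809-117601=371208
20. interest=⌊371208·121/10000⌋=4491; principal=123515-4491=119024; balance=371208-119024=252184
21. interest=⌊252184·121/10000⌋=3051; principal=123515-3051=120464; balance=252184-120464=131720
22. interest=⌊131720·121/10000⌋=1593; principal=123515-1593=121922; balance=131720-121922=9798
23. interest=⌊9798·121/10000⌋=118; principal=min(123515-118,9798)=9798; balance=9798-9798=0

1 28806 94709 2286033
2 27660 95855 2190178
3 26501 97014 2093164
4 25327 98188 1994976
5 24139 99376 1895600
6 22936 100579 1795021
7 21719 101796 1693225
8 20488 103027 1590198
9 19241 104274 1485924
10 17979 105536 1380388
11 16702 106813 1273575
12 15410 108105 1165470
13 14102 109413 1056057
14 12778 110737 945320
15 11438 112077 833243
16 10082 113433 719810
17 8709 114806 605004
18 7320 116195 488809
19 5914 117601 371208
20 4491 119024 252184
21 3051 120464 131720
22 1593 121922 9798
23 118 9798 0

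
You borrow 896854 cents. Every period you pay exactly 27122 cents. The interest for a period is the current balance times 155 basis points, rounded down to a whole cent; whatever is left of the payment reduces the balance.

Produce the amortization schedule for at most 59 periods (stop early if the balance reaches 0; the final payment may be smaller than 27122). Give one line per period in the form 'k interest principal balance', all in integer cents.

1 13901 13221 883633
2 13696 13426 870207
3 13488 13634 856573
4 13276 13846 842727
5 13062 14060 828667
6 12844 14278 814389
7 12623 14499 799890
8 12398 14724 785166
9 12170 14952 770214
10 11938 15184 755030
11 11702 15420 739610
12 11463 15659 723951
13 11221 15901 708050
14 10974 16148 691902
15 10724 16398 675504
16 10470 16652 658852
17 10212 16910 641942
18 9950 17172 624770
19 9683 17439 607331
20 9413 17709 589622
21 9139 17983 571639
22 8860 18262 553377
23 8577 18545 534832
24 8289 18833 515999
25 7997 19125 496874
26 7701 19421 477453
27 7400 19722 457731
28 7094 20028 437703
29 6784 20338 417365
30 6469 20653 396712
31 6149 20973 375739
32 5823 21299 354440
33 5493 21629 332811
34 5158 21964 310847
35 4818 22304 288543
36 4472 22650 265893
37 4121 23001 242892
38 3764 23358 219534
39 3402 23720 195814
40 3035 24087 171727
41 2661 24461 147266
42 2282 24840 122426
43 1897 25225 97201
44 1506 25616 71585
45 1109 26013 45572
46 706 26416 19156
47 296 19156 0

1. interest=⌊896854·155/10000⌋=13901; principal=27122-13901=13221; balance=896854-13221=883633
2. interest=⌊883633·155/10000⌋=13696; principal=27122-13696=13426; balance=883633-13426=870207
3. interest=⌊870207·155/10000⌋=13488; principal=27122-13488=13634; balance=870207-13634=856573
4. interest=⌊856573·155/10000⌋=13276; principal=27122-13276=13846; balance=856573-13846=842727
5. interest=⌊842727·155/10000⌋=13062; principal=27122-13062=14060; balance=842727-14060=828667
6. interest=⌊828667·155/10000⌋=12844; principal=27122-12844=14278; balance=828667-14278=814389
7. interest=⌊814389·155/10000⌋=12623; principal=27122-12623=14499; balance=814389-14499=799890
8. interest=⌊799890·155/10000⌋=12398; principal=27122-12398=14724; balance=799890-14724=785166
9. interest=⌊785166·155/10000⌋=12170; principal=27122-12170=14952; balance=785166-14952=770214
10. interest=⌊770214·155/10000⌋=11938; principal=27122-11938=15184; balance=770214-15184=755030
11. interest=⌊755030·155/10000⌋=11702; principal=27122-11702=15420; balance=755030-15420=739610
12. interest=⌊739610·155/10000⌋=11463; principal=27122-11463=15659; balance=739610-15659=723951
13. interest=⌊723951·155/10000⌋=11221; principal=27122-11221=15901; balance=723951-15901=708050
14. interest=⌊708050·155/10000⌋=10974; principal=27122-10974=16148; balance=708050-16148=691902
15. interest=⌊691902·155/10000⌋=10724; principal=27122-10724=16398; balance=691902-16398=675504
16. interest=⌊675504·155/10000⌋=10470; principal=27122-10470=16652; balance=675504-16652=658852
17. interest=⌊658852·155/10000⌋=10212; principal=27122-10212=16910; balance=658852-16910=641942
18. interest=⌊641942·155/10000⌋=9950; principal=27122-9950=17172; balance=641942-17172=624770
19. interest=⌊624770·155/10000⌋=9683; principal=27122-9683=17439; balance=624770-17439=607331
20. interest=⌊607331·155/10000⌋=9413; principal=27122-9413=17709; balance=607331-17709=589622
21. interest=⌊589622·155/10000⌋=9139; principal=27122-9139=17983; balance=589622-17983=571639
22. interest=⌊571639·155/10000⌋=8860; principal=27122-8860=18262; balance=571639-18262=553377
23. interest=⌊553377·155/10000⌋=8577; principal=27122-8577=18545; balance=553377-18545=534832
24. interest=⌊534832·155/10000⌋=8289; principal=27122-8289=18833; balance=534832-18833=515999
25. interest=⌊515999·155/10000⌋=7997; principal=27122-7997=19125; balance=515999-19125=496874
26. interest=⌊496874·155/10000⌋=7701; principal=27122-7701=19421; balance=496874-19421=477453
27. interest=⌊477453·155/10000⌋=7400; principal=27122-7400=19722; balance=477453-19722=457731
28. interest=⌊457731·155/10000⌋=7094; principal=27122-7094=20028; balance=457731-20028=437703
29. interest=⌊437703·155/10000⌋=6784; principal=27122-6784=20338; balance=437703-20338=417365
30. interest=⌊417365·155/10000⌋=6469; principal=27122-6469=20653; balance=417365-20653=396712
31. interest=⌊396712·155/10000⌋=6149; principal=27122-6149=20973; balance=396712-20973=375739
32. interest=⌊375739·155/10000⌋=5823; principal=27122-5823=21299; balance=375739-21299=354440
33. interest=⌊354440·155/10000⌋=5493; principal=27122-5493=21629; balance=354440-21629=332811
34. interest=⌊332811·155/10000⌋=5158; principal=27122-5158=21964; balance=332811-21964=310847
35. interest=⌊310847·155/10000⌋=4818; principal=27122-4818=22304; balance=310847-22304=288543
36. interest=⌊288543·155/10000⌋=4472; principal=27122-4472=22650; balance=288543-22650=265893
37. interest=⌊265893·155/10000⌋=4121; principal=27122-4121=23001; balance=265893-23001=242892
38. interest=⌊242892·155/10000⌋=3764; principal=27122-3764=23358; balance=242892-23358=219534
39. interest=⌊219534·155/10000⌋=3402; principal=27122-3402=23720; balance=219534-23720=195814
40. interest=⌊195814·155/10000⌋=3035; principal=27122-3035=24087; balance=195814-24087=171727
41. interest=⌊171727·155/10000⌋=2661; principal=27122-2661=24461; balance=171727-24461=147266
42. interest=⌊147266·155/10000⌋=2282; principal=27122-2282=24840; balance=147266-24840=122426
43. interest=⌊122426·155/10000⌋=1897; principal=27122-1897=25225; balance=122426-25225=97201
44. interest=⌊97201·155/10000⌋=1506; principal=27122-1506=25616; balance=97201-25616=71585
45. interest=⌊71585·155/10000⌋=1109; principal=27122-1109=26013; balance=71585-26013=45572
46. interest=⌊45572·155/10000⌋=706; principal=27122-706=26416; balance=45572-26416=19156
47. interest=⌊19156·155/10000⌋=296; principal=min(27122-296,19156)=19156; balance=19156-19156=0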